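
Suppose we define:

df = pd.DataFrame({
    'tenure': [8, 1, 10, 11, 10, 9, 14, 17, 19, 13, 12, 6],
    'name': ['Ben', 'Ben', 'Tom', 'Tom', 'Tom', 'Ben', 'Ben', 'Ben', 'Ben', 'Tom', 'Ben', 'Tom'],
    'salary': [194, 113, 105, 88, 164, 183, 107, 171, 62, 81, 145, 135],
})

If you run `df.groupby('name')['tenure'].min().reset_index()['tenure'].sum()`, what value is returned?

7

group by name, min of tenure:
name
Ben    1
Tom    6
Name: tenure, dtype: int64
reset_index():
  name  tenure
0  Ben       1
1  Tom       6
Hence 7.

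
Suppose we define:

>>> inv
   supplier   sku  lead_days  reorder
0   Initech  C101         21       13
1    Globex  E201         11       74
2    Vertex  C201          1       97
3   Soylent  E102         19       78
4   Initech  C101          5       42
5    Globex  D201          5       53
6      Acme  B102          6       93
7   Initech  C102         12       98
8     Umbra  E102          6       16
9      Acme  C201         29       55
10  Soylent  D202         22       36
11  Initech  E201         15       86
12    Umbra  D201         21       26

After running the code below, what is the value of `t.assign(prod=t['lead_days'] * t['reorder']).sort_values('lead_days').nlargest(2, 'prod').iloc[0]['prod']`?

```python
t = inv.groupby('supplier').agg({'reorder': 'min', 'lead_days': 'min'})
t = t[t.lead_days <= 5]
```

group by supplier: min(reorder), min(lead_days):
          reorder  lead_days
supplier                    
Acme           55          6
Globex         53          5
Initech        13          5
Soylent        36         19
Umbra          16          6
Vertex         97          1
filter rows where lead_days <= 5:
          reorder  lead_days
supplier                    
Globex         53          5
Initech        13          5
Vertex         97          1
add column prod = t['lead_days'] * t['reorder']:
          reorder  lead_days  prod
supplier                          
Globex         53          5   265
Initech        13          5    65
Vertex         97          1    97
sort by lead_days:
          reorder  lead_days  prod
supplier                          
Vertex         97          1    97
Globex         53          5   265
Initech        13          5    65
take 2 rows with largest prod:
          reorder  lead_days  prod
supplier                          
Globex         53          5   265
Vertex         97          1    97
value at position 0, column 'prod' → 265

265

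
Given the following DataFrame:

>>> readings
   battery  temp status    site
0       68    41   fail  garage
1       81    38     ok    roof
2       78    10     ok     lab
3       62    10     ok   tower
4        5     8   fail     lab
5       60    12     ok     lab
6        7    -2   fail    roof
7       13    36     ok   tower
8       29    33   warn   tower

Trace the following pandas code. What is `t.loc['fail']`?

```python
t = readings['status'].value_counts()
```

value_counts of status:
status
ok      5
fail    3
warn    1
Name: count, dtype: int64
Then the value at index 'fail': 3

3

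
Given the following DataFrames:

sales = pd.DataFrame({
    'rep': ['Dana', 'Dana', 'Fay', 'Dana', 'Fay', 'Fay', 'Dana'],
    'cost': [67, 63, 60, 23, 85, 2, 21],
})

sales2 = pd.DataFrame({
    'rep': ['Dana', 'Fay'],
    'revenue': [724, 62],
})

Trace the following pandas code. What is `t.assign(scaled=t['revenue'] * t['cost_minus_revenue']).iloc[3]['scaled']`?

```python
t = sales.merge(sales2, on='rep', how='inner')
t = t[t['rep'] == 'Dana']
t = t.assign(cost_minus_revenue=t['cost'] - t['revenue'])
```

merge on 'rep' (how='inner') → 7 rows:
    rep  cost  revenue
0  Dana    67      724
1  Dana    63      724
2   Fay    60       62
3  Dana    23      724
4   Fay    85       62
5   Fay     2       62
6  Dana    21      724
filter rows where rep == 'Dana':
    rep  cost  revenue
0  Dana    67      724
1  Dana    63      724
3  Dana    23      724
6  Dana    21      724
add column cost_minus_revenue = t['cost'] - t['revenue']:
    rep  cost  revenue  cost_minus_revenue
0  Dana    67      724                -657
1  Dana    63      724                -661
3  Dana    23      724                -701
6  Dana    21      724                -703
add column scaled = t['revenue'] * t['cost_minus_revenue']:
    rep  cost  revenue  cost_minus_revenue  scaled
0  Dana    67      724                -657 -475668
1  Dana    63      724                -661 -478564
3  Dana    23      724                -701 -507524
6  Dana    21      724                -703 -508972
Taking the value at position 3, column 'scaled' gives -508972.

-508972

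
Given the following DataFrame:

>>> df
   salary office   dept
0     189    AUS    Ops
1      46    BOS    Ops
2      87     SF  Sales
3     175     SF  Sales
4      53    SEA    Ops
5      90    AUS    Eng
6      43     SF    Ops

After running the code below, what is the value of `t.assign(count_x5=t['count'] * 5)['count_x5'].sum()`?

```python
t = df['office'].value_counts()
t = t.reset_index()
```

value_counts of office:
office
SF     3
AUS    2
BOS    1
SEA    1
Name: count, dtype: int64
reset_index():
  office  count
0     SF      3
1    AUS      2
2    BOS      1
3    SEA      1
add column count_x5 = t['count'] * 5:
  office  count  count_x5
0     SF      3        15
1    AUS      2        10
2    BOS      1         5
3    SEA      1         5

35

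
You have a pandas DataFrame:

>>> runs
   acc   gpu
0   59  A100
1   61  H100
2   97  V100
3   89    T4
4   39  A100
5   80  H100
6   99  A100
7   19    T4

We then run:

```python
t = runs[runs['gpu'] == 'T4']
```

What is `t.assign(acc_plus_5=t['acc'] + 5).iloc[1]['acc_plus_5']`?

filter rows where gpu == 'T4':
   acc gpu
3   89  T4
7   19  T4
add column acc_plus_5 = t['acc'] + 5:
   acc gpu  acc_plus_5
3   89  T4          94
7   19  T4          24
Then the value at position 1, column 'acc_plus_5': 24

24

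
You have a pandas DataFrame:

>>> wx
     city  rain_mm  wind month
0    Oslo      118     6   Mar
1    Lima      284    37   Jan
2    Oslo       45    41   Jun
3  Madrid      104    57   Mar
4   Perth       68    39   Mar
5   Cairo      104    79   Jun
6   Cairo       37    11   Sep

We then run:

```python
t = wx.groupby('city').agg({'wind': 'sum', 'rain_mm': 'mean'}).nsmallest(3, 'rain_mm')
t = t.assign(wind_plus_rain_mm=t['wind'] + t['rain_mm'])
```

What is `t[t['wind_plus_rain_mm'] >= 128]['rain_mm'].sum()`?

group by city: sum(wind), mean(rain_mm):
        wind  rain_mm
city                 
Cairo     90     70.5
Lima      37    284.0
Madrid    57    104.0
Oslo      47     81.5
Perth     39     68.0
take 3 rows with smallest rain_mm:
       wind  rain_mm
city                
Perth    39     68.0
Cairo    90     70.5
Oslo     47     81.5
add column wind_plus_rain_mm = t['wind'] + t['rain_mm']:
       wind  rain_mm  wind_plus_rain_mm
city                                   
Perth    39     68.0              107.0
Cairo    90     70.5              160.5
Oslo     47     81.5              128.5
filter rows where wind_plus_rain_mm >= 128:
       wind  rain_mm  wind_plus_rain_mm
city                                   
Cairo    90     70.5              160.5
Oslo     47     81.5              128.5
sum of column 'rain_mm' → 152.0

152.0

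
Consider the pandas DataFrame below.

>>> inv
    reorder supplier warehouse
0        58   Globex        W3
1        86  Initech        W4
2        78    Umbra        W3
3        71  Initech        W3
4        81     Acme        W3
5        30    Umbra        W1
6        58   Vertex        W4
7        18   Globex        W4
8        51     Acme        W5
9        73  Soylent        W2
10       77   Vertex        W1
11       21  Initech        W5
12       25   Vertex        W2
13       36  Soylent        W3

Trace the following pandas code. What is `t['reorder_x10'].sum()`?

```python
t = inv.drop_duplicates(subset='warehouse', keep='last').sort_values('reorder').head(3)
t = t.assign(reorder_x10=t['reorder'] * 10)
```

640

drop duplicate warehouse (keep=last):
    reorder supplier warehouse
7        18   Globex        W4
10       77   Vertex        W1
11       21  Initech        W5
12       25   Vertex        W2
13       36  Soylent        W3
sort by reorder:
    reorder supplier warehouse
7        18   Globex        W4
11       21  Initech        W5
12       25   Vertex        W2
13       36  Soylent        W3
10       77   Vertex        W1
take first 3 rows:
    reorder supplier warehouse
7        18   Globex        W4
11       21  Initech        W5
12       25   Vertex        W2
add column reorder_x10 = t['reorder'] * 10:
    reorder supplier warehouse  reorder_x10
7        18   Globex        W4          180
11       21  Initech        W5          210
12       25   Vertex        W2          250
Then the sum of column 'reorder_x10': 640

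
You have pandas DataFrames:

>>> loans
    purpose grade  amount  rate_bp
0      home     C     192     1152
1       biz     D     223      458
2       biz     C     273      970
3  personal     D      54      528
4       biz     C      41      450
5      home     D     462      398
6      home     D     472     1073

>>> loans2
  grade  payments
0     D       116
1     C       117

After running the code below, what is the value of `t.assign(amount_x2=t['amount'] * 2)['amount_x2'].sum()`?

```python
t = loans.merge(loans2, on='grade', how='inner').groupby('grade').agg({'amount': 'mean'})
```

merge on 'grade' (how='inner') → 7 rows:
    purpose grade  amount  rate_bp  payments
0      home     C     192     1152       117
1       biz     D     223      458       116
2       biz     C     273      970       117
3  personal     D      54      528       116
4       biz     C      41      450       117
5      home     D     462      398       116
6      home     D     472     1073       116
group by grade, mean of amount:
           amount
grade            
C      168.666667
D      302.750000
add column amount_x2 = t['amount'] * 2:
           amount   amount_x2
grade                        
C      168.666667  337.333333
D      302.750000  605.500000

942.833333333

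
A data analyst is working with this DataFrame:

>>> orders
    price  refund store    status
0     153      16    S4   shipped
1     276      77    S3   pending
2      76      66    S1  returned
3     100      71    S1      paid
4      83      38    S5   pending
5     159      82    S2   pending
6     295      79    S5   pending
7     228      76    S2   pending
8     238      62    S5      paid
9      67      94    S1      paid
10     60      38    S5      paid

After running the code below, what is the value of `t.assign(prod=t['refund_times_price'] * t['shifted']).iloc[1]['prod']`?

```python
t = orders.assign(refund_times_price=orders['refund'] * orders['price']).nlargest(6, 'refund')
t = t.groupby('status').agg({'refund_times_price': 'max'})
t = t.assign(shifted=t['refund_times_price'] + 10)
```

543356075

add column refund_times_price = orders['refund'] * orders['price']:
    price  refund store    status  refund_times_price
0     153      16    S4   shipped                2448
1     276      77    S3   pending               21252
2      76      66    S1  returned                5016
3     100      71    S1      paid                7100
4      83      38    S5   pending                3154
5     159      82    S2   pending               13038
6     295      79    S5   pending               23305
7     228      76    S2   pending               17328
8     238      62    S5      paid               14756
9      67      94    S1      paid                6298
10     60      38    S5      paid                2280
take 6 rows with largest refund:
   price  refund store   status  refund_times_price
9     67      94    S1     paid                6298
5    159      82    S2  pending               13038
6    295      79    S5  pending               23305
1    276      77    S3  pending               21252
7    228      76    S2  pending               17328
3    100      71    S1     paid                7100
group by status, max of refund_times_price:
         refund_times_price
status                     
paid                   7100
pending               23305
add column shifted = t['refund_times_price'] + 10:
         refund_times_price  shifted
status                              
paid                   7100     7110
pending               23305    23315
add column prod = t['refund_times_price'] * t['shifted']:
         refund_times_price  shifted       prod
status                                         
paid                   7100     7110   50481000
pending               23305    23315  543356075
The value at position 1, column 'prod' is 543356075.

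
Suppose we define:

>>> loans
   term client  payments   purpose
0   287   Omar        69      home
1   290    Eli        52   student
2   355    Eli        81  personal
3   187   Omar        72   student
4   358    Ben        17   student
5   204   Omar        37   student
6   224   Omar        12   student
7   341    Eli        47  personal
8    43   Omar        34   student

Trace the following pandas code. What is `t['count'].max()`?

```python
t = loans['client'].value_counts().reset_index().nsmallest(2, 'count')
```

value_counts of client:
client
Omar    5
Eli     3
Ben     1
Name: count, dtype: int64
reset_index():
  client  count
0   Omar      5
1    Eli      3
2    Ben      1
take 2 rows with smallest count:
  client  count
2    Ben      1
1    Eli      3

3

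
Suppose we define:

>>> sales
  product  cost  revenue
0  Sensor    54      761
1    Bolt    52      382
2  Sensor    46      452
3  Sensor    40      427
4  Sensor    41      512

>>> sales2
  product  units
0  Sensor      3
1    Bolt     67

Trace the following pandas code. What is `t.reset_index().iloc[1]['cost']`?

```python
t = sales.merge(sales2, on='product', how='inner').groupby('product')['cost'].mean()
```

merge on 'product' (how='inner') → 5 rows:
  product  cost  revenue  units
0  Sensor    54      761      3
1    Bolt    52      382     67
2  Sensor    46      452      3
3  Sensor    40      427      3
4  Sensor    41      512      3
group by product, mean of cost:
product
Bolt      52.00
Sensor    45.25
Name: cost, dtype: float64
reset_index():
  product   cost
0    Bolt  52.00
1  Sensor  45.25

45.25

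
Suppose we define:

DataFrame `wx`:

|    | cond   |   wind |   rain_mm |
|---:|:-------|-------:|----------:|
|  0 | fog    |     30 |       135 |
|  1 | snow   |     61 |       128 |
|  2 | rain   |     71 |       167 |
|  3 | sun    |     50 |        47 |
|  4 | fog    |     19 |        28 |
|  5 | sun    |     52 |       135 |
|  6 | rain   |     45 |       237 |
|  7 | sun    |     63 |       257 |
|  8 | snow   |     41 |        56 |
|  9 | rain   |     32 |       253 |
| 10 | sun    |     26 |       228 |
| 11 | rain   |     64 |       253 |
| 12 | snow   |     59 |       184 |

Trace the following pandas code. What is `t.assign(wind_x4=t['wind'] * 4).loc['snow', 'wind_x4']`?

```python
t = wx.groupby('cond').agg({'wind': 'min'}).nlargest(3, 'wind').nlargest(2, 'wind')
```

164

group by cond, min of wind:
      wind
cond      
fog     19
rain    32
snow    41
sun     26
take 3 rows with largest wind:
      wind
cond      
snow    41
rain    32
sun     26
take 2 rows with largest wind:
      wind
cond      
snow    41
rain    32
add column wind_x4 = t['wind'] * 4:
      wind  wind_x4
cond               
snow    41      164
rain    32      128
Taking the value at row 'snow', column 'wind_x4' gives 164.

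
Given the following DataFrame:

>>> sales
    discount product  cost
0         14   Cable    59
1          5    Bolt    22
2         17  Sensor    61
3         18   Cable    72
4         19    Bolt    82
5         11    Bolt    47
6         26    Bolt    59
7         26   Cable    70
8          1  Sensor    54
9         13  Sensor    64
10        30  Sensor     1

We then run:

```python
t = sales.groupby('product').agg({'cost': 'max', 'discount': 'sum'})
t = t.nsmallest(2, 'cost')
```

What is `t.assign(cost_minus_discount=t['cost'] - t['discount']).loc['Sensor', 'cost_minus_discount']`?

group by product: max(cost), sum(discount):
         cost  discount
product                
Bolt       82        61
Cable      72        58
Sensor     64        61
take 2 rows with smallest cost:
         cost  discount
product                
Sensor     64        61
Cable      72        58
add column cost_minus_discount = t['cost'] - t['discount']:
         cost  discount  cost_minus_discount
product                                     
Sensor     64        61                    3
Cable      72        58                   14
The value at row 'Sensor', column 'cost_minus_discount' is 3.

3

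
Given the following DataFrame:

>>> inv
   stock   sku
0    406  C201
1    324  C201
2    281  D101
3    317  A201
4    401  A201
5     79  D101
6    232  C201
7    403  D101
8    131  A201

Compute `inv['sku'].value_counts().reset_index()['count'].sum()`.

9

value_counts of sku:
sku
C201    3
D101    3
A201    3
Name: count, dtype: int64
reset_index():
    sku  count
0  C201      3
1  D101      3
2  A201      3
sum of column 'count' → 9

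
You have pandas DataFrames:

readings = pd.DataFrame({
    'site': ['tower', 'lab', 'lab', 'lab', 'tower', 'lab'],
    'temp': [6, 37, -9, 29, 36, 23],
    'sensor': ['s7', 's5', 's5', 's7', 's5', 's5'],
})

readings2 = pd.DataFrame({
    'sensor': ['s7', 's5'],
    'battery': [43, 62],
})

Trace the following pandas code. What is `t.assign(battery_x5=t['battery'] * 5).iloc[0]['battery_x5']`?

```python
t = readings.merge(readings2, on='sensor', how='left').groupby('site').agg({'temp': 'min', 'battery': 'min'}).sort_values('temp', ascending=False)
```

merge on 'sensor' (how='left') → 6 rows:
    site  temp sensor  battery
0  tower     6     s7       43
1    lab    37     s5       62
2    lab    -9     s5       62
3    lab    29     s7       43
4  tower    36     s5       62
5    lab    23     s5       62
group by site: min(temp), min(battery):
       temp  battery
site                
lab      -9       43
tower     6       43
sort by temp descending:
       temp  battery
site                
tower     6       43
lab      -9       43
add column battery_x5 = t['battery'] * 5:
       temp  battery  battery_x5
site                            
tower     6       43         215
lab      -9       43         215
Finally, value at position 0, column 'battery_x5' = 215.

215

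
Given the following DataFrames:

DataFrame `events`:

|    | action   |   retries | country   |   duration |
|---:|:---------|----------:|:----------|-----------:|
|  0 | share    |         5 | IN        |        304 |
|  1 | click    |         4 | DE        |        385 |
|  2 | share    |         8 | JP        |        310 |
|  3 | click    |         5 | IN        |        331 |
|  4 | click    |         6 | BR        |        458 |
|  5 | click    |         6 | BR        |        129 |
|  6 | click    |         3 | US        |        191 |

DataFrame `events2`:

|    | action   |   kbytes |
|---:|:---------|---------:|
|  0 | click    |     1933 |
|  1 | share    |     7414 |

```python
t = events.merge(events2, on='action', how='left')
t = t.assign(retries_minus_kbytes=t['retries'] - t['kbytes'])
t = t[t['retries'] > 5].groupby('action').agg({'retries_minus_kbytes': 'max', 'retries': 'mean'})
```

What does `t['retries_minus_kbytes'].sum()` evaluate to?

merge on 'action' (how='left') → 7 rows:
  action  retries country  duration  kbytes
0  share        5      IN       304    7414
1  click        4      DE       385    1933
2  share        8      JP       310    7414
3  click        5      IN       331    1933
4  click        6      BR       458    1933
5  click        6      BR       129    1933
6  click        3      US       191    1933
add column retries_minus_kbytes = t['retries'] - t['kbytes']:
  action  retries country  duration  kbytes  retries_minus_kbytes
0  share        5      IN       304    7414                 -7409
1  click        4      DE       385    1933                 -1929
2  share        8      JP       310    7414                 -7406
3  click        5      IN       331    1933                 -1928
4  click        6      BR       458    1933                 -1927
5  click        6      BR       129    1933                 -1927
6  click        3      US       191    1933                 -1930
filter rows where retries > 5:
  action  retries country  duration  kbytes  retries_minus_kbytes
2  share        8      JP       310    7414                 -7406
4  click        6      BR       458    1933                 -1927
5  click        6      BR       129    1933                 -1927
group by action: max(retries_minus_kbytes), mean(retries):
        retries_minus_kbytes  retries
action                               
click                  -1927      6.0
share                  -7406      8.0
Finally, sum of column 'retries_minus_kbytes' = -9333.

-9333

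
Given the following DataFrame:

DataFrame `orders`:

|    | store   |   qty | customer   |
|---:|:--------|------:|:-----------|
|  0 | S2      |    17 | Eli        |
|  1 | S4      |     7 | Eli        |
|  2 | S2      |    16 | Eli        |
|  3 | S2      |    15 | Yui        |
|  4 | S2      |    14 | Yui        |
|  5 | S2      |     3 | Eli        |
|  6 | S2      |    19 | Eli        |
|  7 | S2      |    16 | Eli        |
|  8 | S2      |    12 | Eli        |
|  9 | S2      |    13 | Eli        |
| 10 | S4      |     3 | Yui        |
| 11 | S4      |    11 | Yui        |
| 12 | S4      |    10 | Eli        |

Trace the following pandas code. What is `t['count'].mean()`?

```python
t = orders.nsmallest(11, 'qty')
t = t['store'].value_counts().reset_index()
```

take 11 rows with smallest qty:
   store  qty customer
5     S2    3      Eli
10    S4    3      Yui
1     S4    7      Eli
12    S4   10      Eli
11    S4   11      Yui
8     S2   12      Eli
9     S2   13      Eli
4     S2   14      Yui
3     S2   15      Yui
2     S2   16      Eli
7     S2   16      Eli
value_counts of store:
store
S2    7
S4    4
Name: count, dtype: int64
reset_index():
  store  count
0    S2      7
1    S4      4
So mean() = 5.5.

5.5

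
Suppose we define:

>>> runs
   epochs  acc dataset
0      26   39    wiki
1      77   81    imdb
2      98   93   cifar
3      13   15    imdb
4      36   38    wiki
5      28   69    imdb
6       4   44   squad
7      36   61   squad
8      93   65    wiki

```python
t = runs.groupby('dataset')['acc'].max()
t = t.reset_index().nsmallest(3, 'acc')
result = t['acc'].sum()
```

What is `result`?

207

group by dataset, max of acc:
dataset
cifar    93
imdb     81
squad    61
wiki     65
Name: acc, dtype: int64
reset_index():
  dataset  acc
0   cifar   93
1    imdb   81
2   squad   61
3    wiki   65
take 3 rows with smallest acc:
  dataset  acc
2   squad   61
3    wiki   65
1    imdb   81
So sum() = 207.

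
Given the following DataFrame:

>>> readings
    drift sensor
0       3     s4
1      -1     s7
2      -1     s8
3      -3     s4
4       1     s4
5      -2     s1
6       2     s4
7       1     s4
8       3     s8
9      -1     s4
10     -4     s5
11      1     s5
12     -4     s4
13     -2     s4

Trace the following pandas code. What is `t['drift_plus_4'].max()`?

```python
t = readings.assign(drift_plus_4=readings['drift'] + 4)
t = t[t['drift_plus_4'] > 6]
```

add column drift_plus_4 = readings['drift'] + 4:
    drift sensor  drift_plus_4
0       3     s4             7
1      -1     s7             3
2      -1     s8             3
3      -3     s4             1
4       1     s4             5
5      -2     s1             2
6       2     s4             6
7       1     s4             5
8       3     s8             7
9      -1     s4             3
10     -4     s5             0
11      1     s5             5
12     -4     s4             0
13     -2     s4             2
filter rows where drift_plus_4 > 6:
   drift sensor  drift_plus_4
0      3     s4             7
8      3     s8             7
The max of column 'drift_plus_4' is 7.

7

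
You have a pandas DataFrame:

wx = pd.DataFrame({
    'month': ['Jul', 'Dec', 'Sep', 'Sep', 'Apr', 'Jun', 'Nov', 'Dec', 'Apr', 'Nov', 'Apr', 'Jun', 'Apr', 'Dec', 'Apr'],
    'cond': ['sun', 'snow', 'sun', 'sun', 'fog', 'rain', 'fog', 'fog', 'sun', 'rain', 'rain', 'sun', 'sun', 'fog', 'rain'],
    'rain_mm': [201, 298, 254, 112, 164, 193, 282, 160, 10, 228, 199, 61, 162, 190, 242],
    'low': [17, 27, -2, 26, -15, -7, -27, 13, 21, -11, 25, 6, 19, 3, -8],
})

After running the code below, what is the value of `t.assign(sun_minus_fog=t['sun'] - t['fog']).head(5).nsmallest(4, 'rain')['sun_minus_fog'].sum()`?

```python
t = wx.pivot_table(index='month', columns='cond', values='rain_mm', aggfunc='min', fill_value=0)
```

pivot: rows=month, cols=cond, min(rain_mm):
cond   fog  rain  snow  sun
month                      
Apr    164   199     0   10
Dec    160     0   298    0
Jul      0     0     0  201
Jun      0   193     0   61
Nov    282   228     0    0
Sep      0     0     0  112
add column sun_minus_fog = t['sun'] - t['fog']:
cond   fog  rain  snow  sun  sun_minus_fog
month                                     
Apr    164   199     0   10           -154
Dec    160     0   298    0           -160
Jul      0     0     0  201            201
Jun      0   193     0   61             61
Nov    282   228     0    0           -282
Sep      0     0     0  112            112
take first 5 rows:
cond   fog  rain  snow  sun  sun_minus_fog
month                                     
Apr    164   199     0   10           -154
Dec    160     0   298    0           -160
Jul      0     0     0  201            201
Jun      0   193     0   61             61
Nov    282   228     0    0           -282
take 4 rows with smallest rain:
cond   fog  rain  snow  sun  sun_minus_fog
month                                     
Dec    160     0   298    0           -160
Jul      0     0     0  201            201
Jun      0   193     0   61             61
Apr    164   199     0   10           -154
Hence -52.

-52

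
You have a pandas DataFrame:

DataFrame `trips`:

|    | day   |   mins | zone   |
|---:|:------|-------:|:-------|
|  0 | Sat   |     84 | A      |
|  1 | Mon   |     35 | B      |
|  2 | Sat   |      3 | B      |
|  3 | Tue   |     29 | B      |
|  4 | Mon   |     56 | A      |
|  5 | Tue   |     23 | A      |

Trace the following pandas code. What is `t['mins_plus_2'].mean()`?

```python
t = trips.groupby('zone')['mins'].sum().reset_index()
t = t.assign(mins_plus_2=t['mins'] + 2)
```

group by zone, sum of mins:
zone
A    163
B     67
Name: mins, dtype: int64
reset_index():
  zone  mins
0    A   163
1    B    67
add column mins_plus_2 = t['mins'] + 2:
  zone  mins  mins_plus_2
0    A   163          165
1    B    67           69

117.0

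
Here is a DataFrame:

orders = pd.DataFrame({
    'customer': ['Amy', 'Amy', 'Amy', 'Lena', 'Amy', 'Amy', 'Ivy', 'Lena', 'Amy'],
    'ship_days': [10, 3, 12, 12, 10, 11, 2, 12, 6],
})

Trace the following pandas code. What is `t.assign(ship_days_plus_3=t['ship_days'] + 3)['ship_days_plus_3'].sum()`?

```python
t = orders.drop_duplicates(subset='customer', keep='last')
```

29

drop duplicate customer (keep=last):
  customer  ship_days
6      Ivy          2
7     Lena         12
8      Amy          6
add column ship_days_plus_3 = t['ship_days'] + 3:
  customer  ship_days  ship_days_plus_3
6      Ivy          2                 5
7     Lena         12                15
8      Amy          6                 9
The sum of column 'ship_days_plus_3' is 29.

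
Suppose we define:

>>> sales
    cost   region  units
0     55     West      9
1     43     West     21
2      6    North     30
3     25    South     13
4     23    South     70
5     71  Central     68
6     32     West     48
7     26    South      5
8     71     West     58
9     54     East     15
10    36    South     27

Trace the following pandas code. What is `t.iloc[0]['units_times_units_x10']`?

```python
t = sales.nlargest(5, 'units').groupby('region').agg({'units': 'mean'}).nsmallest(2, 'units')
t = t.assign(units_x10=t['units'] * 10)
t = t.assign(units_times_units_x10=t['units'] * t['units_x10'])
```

take 5 rows with largest units:
   cost   region  units
4    23    South     70
5    71  Central     68
8    71     West     58
6    32     West     48
2     6    North     30
group by region, mean of units:
         units
region        
Central   68.0
North     30.0
South     70.0
West      53.0
take 2 rows with smallest units:
        units
region       
North    30.0
West     53.0
add column units_x10 = t['units'] * 10:
        units  units_x10
region                  
North    30.0      300.0
West     53.0      530.0
add column units_times_units_x10 = t['units'] * t['units_x10']:
        units  units_x10  units_times_units_x10
region                                         
North    30.0      300.0                 9000.0
West     53.0      530.0                28090.0
Hence 9000.0.

9000.0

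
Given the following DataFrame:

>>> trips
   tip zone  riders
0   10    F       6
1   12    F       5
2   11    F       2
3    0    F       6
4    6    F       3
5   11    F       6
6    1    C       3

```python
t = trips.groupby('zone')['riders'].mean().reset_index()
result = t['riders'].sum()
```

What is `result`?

group by zone, mean of riders:
zone
C    3.000000
F    4.666667
Name: riders, dtype: float64
reset_index():
  zone    riders
0    C  3.000000
1    F  4.666667
sum of column 'riders' → 7.66666666667

7.66666666667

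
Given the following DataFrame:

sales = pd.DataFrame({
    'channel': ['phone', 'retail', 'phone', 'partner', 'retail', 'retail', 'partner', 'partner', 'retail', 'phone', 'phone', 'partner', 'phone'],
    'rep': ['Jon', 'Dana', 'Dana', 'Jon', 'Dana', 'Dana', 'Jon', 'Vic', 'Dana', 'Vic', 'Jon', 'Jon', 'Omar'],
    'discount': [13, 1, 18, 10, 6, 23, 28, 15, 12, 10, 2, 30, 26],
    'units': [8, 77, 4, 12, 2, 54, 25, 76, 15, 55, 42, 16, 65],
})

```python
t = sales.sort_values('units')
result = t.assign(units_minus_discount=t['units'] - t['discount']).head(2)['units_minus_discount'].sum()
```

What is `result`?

sort by units:
    channel   rep  discount  units
4    retail  Dana         6      2
2     phone  Dana        18      4
0     phone   Jon        13      8
3   partner   Jon        10     12
8    retail  Dana        12     15
11  partner   Jon        30     16
6   partner   Jon        28     25
10    phone   Jon         2     42
5    retail  Dana        23     54
9     phone   Vic        10     55
12    phone  Omar        26     65
7   partner   Vic        15     76
1    retail  Dana         1     77
add column units_minus_discount = t['units'] - t['discount']:
    channel   rep  discount  units  units_minus_discount
4    retail  Dana         6      2                    -4
2     phone  Dana        18      4                   -14
0     phone   Jon        13      8                    -5
3   partner   Jon        10     12                     2
8    retail  Dana        12     15                     3
11  partner   Jon        30     16                   -14
6   partner   Jon        28     25                    -3
10    phone   Jon         2     42                    40
5    retail  Dana        23     54                    31
9     phone   Vic        10     55                    45
12    phone  Omar        26     65                    39
7   partner   Vic        15     76                    61
1    retail  Dana         1     77                    76
take first 2 rows:
  channel   rep  discount  units  units_minus_discount
4  retail  Dana         6      2                    -4
2   phone  Dana        18      4                   -14
Then the sum of column 'units_minus_discount': -18

-18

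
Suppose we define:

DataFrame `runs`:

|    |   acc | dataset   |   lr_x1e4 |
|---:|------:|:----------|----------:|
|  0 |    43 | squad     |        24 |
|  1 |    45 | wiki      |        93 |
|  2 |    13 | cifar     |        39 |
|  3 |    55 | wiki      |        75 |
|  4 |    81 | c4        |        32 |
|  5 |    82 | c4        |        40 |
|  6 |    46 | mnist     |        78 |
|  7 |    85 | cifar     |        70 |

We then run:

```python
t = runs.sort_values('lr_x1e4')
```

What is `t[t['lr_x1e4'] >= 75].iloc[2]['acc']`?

45

sort by lr_x1e4:
   acc dataset  lr_x1e4
0   43   squad       24
4   81      c4       32
2   13   cifar       39
5   82      c4       40
7   85   cifar       70
3   55    wiki       75
6   46   mnist       78
1   45    wiki       93
filter rows where lr_x1e4 >= 75:
   acc dataset  lr_x1e4
3   55    wiki       75
6   46   mnist       78
1   45    wiki       93
Finally, value at position 2, column 'acc' = 45.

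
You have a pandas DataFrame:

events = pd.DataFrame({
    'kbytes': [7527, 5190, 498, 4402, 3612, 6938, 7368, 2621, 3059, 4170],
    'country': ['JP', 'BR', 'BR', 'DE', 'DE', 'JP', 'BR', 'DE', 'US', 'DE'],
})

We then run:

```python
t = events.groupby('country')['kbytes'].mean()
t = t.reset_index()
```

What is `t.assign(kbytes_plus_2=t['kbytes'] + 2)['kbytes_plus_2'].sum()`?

18352.75

group by country, mean of kbytes:
country
BR    4352.00
DE    3701.25
JP    7232.50
US    3059.00
Name: kbytes, dtype: float64
reset_index():
  country   kbytes
0      BR  4352.00
1      DE  3701.25
2      JP  7232.50
3      US  3059.00
add column kbytes_plus_2 = t['kbytes'] + 2:
  country   kbytes  kbytes_plus_2
0      BR  4352.00        4354.00
1      DE  3701.25        3703.25
2      JP  7232.50        7234.50
3      US  3059.00        3061.00
Reading off the sum of column 'kbytes_plus_2', we get 18352.75.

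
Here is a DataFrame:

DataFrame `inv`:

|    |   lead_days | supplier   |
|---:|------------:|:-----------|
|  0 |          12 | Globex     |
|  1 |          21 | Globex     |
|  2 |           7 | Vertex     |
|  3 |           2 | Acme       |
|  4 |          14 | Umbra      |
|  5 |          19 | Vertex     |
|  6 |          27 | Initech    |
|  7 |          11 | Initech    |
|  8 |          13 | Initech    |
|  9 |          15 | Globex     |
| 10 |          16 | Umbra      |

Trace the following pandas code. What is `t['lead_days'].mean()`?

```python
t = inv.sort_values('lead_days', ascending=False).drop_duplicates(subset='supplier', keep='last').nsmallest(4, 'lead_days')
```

8.0

sort by lead_days descending:
    lead_days supplier
6          27  Initech
1          21   Globex
5          19   Vertex
10         16    Umbra
9          15   Globex
4          14    Umbra
8          13  Initech
0          12   Globex
7          11  Initech
2           7   Vertex
3           2     Acme
drop duplicate supplier (keep=last):
   lead_days supplier
4         14    Umbra
0         12   Globex
7         11  Initech
2          7   Vertex
3          2     Acme
take 4 rows with smallest lead_days:
   lead_days supplier
3          2     Acme
2          7   Vertex
7         11  Initech
0         12   Globex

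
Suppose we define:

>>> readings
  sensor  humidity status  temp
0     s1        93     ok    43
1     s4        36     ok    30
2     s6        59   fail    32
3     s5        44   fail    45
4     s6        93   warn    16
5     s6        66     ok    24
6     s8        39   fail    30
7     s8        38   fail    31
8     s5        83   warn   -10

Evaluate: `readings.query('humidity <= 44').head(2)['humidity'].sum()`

80

filter rows where humidity <= 44:
  sensor  humidity status  temp
1     s4        36     ok    30
3     s5        44   fail    45
6     s8        39   fail    30
7     s8        38   fail    31
take first 2 rows:
  sensor  humidity status  temp
1     s4        36     ok    30
3     s5        44   fail    45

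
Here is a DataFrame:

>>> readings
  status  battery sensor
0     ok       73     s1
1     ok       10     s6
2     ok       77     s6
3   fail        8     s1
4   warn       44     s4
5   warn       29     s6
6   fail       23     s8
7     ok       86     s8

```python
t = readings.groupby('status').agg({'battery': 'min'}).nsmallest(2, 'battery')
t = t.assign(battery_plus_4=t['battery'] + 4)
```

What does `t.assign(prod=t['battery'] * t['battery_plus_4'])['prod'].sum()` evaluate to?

group by status, min of battery:
        battery
status         
fail          8
ok           10
warn         29
take 2 rows with smallest battery:
        battery
status         
fail          8
ok           10
add column battery_plus_4 = t['battery'] + 4:
        battery  battery_plus_4
status                         
fail          8              12
ok           10              14
add column prod = t['battery'] * t['battery_plus_4']:
        battery  battery_plus_4  prod
status                               
fail          8              12    96
ok           10              14   140

236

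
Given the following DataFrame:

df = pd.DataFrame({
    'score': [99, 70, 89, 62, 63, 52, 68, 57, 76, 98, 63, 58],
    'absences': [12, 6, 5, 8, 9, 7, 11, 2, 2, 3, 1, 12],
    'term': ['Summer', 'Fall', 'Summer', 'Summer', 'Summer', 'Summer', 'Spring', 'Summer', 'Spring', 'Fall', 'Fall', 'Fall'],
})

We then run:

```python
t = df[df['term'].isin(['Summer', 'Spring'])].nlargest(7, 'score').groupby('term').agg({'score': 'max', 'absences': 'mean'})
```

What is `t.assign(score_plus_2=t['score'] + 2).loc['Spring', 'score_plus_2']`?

78

filter rows where term in ['Summer', 'Spring']:
   score  absences    term
0     99        12  Summer
2     89         5  Summer
3     62         8  Summer
4     63         9  Summer
5     52         7  Summer
6     68        11  Spring
7     57         2  Summer
8     76         2  Spring
take 7 rows with largest score:
   score  absences    term
0     99        12  Summer
2     89         5  Summer
8     76         2  Spring
6     68        11  Spring
4     63         9  Summer
3     62         8  Summer
7     57         2  Summer
group by term: max(score), mean(absences):
        score  absences
term                   
Spring     76       6.5
Summer     99       7.2
add column score_plus_2 = t['score'] + 2:
        score  absences  score_plus_2
term                                 
Spring     76       6.5            78
Summer     99       7.2           101
Taking the value at row 'Spring', column 'score_plus_2' gives 78.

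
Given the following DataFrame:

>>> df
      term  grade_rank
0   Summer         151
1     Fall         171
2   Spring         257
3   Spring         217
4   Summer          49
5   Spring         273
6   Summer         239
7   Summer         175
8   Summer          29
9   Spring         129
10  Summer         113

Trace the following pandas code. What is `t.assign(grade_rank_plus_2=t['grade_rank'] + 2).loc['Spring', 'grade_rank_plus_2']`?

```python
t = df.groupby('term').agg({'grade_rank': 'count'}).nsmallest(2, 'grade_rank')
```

6

group by term, count of grade_rank:
        grade_rank
term              
Fall             1
Spring           4
Summer           6
take 2 rows with smallest grade_rank:
        grade_rank
term              
Fall             1
Spring           4
add column grade_rank_plus_2 = t['grade_rank'] + 2:
        grade_rank  grade_rank_plus_2
term                                 
Fall             1                  3
Spring           4                  6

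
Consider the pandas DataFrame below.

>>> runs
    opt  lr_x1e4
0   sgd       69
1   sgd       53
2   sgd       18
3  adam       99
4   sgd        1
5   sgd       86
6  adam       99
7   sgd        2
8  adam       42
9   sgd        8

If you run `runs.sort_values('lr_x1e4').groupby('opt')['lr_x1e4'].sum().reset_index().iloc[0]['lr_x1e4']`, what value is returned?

240

sort by lr_x1e4:
    opt  lr_x1e4
4   sgd        1
7   sgd        2
9   sgd        8
2   sgd       18
8  adam       42
1   sgd       53
0   sgd       69
5   sgd       86
3  adam       99
6  adam       99
group by opt, sum of lr_x1e4:
opt
adam    240
sgd     237
Name: lr_x1e4, dtype: int64
reset_index():
    opt  lr_x1e4
0  adam      240
1   sgd      237
Hence 240.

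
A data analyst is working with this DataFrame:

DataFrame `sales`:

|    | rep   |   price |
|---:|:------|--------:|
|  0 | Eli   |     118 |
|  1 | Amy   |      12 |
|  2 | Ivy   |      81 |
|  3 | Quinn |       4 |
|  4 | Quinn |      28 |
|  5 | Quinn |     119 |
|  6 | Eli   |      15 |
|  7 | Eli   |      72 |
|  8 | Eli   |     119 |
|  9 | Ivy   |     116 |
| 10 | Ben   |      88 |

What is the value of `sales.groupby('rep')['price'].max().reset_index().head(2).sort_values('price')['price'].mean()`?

group by rep, max of price:
rep
Amy       12
Ben       88
Eli      119
Ivy      116
Quinn    119
Name: price, dtype: int64
reset_index():
     rep  price
0    Amy     12
1    Ben     88
2    Eli    119
3    Ivy    116
4  Quinn    119
take first 2 rows:
   rep  price
0  Amy     12
1  Ben     88
sort by price:
   rep  price
0  Amy     12
1  Ben     88

50.0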